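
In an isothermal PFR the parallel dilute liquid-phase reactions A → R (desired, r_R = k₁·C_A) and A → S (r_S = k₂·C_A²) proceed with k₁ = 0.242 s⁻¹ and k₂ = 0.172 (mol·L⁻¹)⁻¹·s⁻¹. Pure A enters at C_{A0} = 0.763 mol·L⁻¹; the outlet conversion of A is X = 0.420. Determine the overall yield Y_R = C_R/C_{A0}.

0.295

C_A = C_{A0}(1−X) = 0.4425 mol·L⁻¹.
Along a PFR/batch, dC_R/dC_A = −r_R/(r_R+r_S) = −k₁/(k₁+k₂·C_A).
Integrating from C_{A0} to C_A: C_R = (0.242/0.172)·ln[(0.242+0.172·0.763)/(0.242+0.172·0.443)] = 1.407·ln(0.3732/0.3181) = 0.2248 mol·L⁻¹.
Y_R = C_R/C_{A0} = 0.2248/0.763 = 0.295.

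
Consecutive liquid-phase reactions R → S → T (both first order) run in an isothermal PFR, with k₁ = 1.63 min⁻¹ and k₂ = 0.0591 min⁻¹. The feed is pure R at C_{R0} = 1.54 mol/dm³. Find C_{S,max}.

Evaluating C_S at τ_opt = ln(k₂/k₁)/(k₂−k₁) gives C_{S,max}/C_{R0} = (k₁/k₂)^[k₂/(k₂−k₁)].
= (1.63/0.0591)^(0.0591/(0.0591−1.63)) = (27.58)^(-0.03762) = 0.8827.
C_{S,max} = 0.8827×1.54 = 1.36 mol/dm³.

1.36 mol/dm³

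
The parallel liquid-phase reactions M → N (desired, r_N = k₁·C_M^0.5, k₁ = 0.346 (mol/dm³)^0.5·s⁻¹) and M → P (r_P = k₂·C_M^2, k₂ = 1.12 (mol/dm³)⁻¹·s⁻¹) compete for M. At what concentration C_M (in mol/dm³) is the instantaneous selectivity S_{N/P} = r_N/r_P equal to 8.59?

0.109 mol/dm³

S_{N/P} = (k₁/k₂)·C_M^-1.5 ⇒ C_M = (S·k₂/k₁)^(1/(-1.5)).
= (8.59×1.12/0.346)^(-0.6667) = (27.81)^(-0.6667) = 0.109 mol/dm³.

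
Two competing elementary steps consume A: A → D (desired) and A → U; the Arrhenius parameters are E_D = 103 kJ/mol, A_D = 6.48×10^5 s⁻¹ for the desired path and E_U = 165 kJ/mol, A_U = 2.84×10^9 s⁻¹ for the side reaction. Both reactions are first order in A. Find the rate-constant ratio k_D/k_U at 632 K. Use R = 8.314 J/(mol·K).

k_D/k_U = (A_D/A_U)·exp[−(E_D−E_U)/(RT)] = (A_D/A_U)·exp[(E_U−E_D)/(RT)].
(E_U−E_D)/(RT) = (165−103)×10³/(8.314×632) = 62000/5254 = 11.80.
k_D/k_U = (6.48×10^5/2.84×10^9)·exp(11.80) = 2.282×10^-4 × 1.332×10^5 = 30.4.
Since E_D < E_U, lowering the temperature improves selectivity toward D.

30.4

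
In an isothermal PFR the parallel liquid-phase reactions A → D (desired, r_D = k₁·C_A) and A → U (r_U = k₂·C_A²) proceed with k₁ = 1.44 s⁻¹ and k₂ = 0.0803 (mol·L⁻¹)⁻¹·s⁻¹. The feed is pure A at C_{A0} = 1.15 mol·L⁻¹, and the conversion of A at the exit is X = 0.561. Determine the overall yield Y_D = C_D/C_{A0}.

0.536

C_A = C_{A0}(1−X) = 0.5048 mol·L⁻¹.
Along a PFR/batch, dC_D/dC_A = −r_D/(r_D+r_U) = −k₁/(k₁+k₂·C_A).
Integrating from C_{A0} to C_A: C_D = (1.44/0.0803)·ln[(1.44+0.0803·1.15)/(1.44+0.0803·0.505)] = 17.93·ln(1.532/1.481) = 0.6168 mol·L⁻¹.
Y_D = C_D/C_{A0} = 0.6168/1.15 = 0.536.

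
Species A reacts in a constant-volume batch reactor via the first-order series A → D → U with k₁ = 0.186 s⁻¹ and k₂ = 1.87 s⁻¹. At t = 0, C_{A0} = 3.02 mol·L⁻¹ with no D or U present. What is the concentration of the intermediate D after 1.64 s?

0.230 mol·L⁻¹

Solving the coupled first-order balances gives C_D(t) = [k₁/(k₂−k₁)]·C_{A0}·(e^(−k₁t) − e^(−k₂t)).
e^(−k₁t) = e^(−0.186×1.64) = e^(−0.3050) = 0.7371; e^(−k₂t) = e^(−3.067) = 0.04657.
C_D = 0.186×3.02/(1.87−0.186) × (0.7371−0.04657) = 0.3336×0.6905 = 0.2303 mol·L⁻¹.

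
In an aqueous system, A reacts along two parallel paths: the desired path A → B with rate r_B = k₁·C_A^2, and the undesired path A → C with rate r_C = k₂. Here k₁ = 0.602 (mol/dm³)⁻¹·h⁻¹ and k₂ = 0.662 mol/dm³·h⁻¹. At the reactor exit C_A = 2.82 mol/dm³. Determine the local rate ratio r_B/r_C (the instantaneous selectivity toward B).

7.23

S_{B/C} = r_B/r_C = (k₁·C_A^2)/(k₂) = (k₁/k₂)·C_A^2.
= (0.602×2.820^2) / (0.662) = 4.787/0.6620 = 7.23.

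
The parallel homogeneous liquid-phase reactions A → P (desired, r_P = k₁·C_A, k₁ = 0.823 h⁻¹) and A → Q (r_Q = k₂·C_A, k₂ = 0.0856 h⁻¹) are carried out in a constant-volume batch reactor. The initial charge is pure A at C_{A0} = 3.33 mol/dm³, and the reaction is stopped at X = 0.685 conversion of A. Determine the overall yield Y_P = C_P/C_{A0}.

C_A = C_{A0}(1−X) = 1.049 mol/dm³.
Both paths are first order in A, so the instantaneous fraction to P is constant: dC_P/d(−C_A) = k₁/(k₁+k₂) = 0.9058.
C_P = 0.9058·(C_{A0}−C_A) = 0.9058×2.281 = 2.07 mol/dm³.
Y_P = C_P/C_{A0} = 2.066/3.33 = 0.620.

0.620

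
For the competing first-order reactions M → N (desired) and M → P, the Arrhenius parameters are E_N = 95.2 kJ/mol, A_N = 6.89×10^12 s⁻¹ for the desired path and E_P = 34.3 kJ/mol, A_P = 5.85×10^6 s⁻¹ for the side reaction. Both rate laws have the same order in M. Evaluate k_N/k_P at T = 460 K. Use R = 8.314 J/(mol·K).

k_N/k_P = (A_N/A_P)·exp[−(E_N−E_P)/(RT)] = (A_N/A_P)·exp[(E_P−E_N)/(RT)].
(E_P−E_N)/(RT) = (34.3−95.2)×10³/(8.314×460) = -60900/3824 = -15.92.
k_N/k_P = (6.89×10^12/5.85×10^6)·exp(-15.92) = 1.178×10^6 × 1.214×10^-7 = 0.143.

0.143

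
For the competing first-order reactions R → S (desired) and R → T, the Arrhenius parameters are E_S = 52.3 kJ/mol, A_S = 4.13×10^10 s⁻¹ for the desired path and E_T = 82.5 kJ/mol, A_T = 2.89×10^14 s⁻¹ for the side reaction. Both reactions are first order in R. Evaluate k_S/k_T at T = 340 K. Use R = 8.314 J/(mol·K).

6.24

Since both paths have the same order in R, the concentration cancels and S_{S/T} = k_S/k_T = (A_S/A_T)·exp[(E_T−E_S)/(RT)].
(E_T−E_S)/(RT) = (82.5−52.3)×10³/(8.314×340) = 30200/2827 = 10.68.
k_S/k_T = (4.13×10^10/2.89×10^14)·exp(10.68) = 1.429×10^-4 × 43635 = 6.24.
Since E_S < E_T, lowering the temperature improves selectivity toward S.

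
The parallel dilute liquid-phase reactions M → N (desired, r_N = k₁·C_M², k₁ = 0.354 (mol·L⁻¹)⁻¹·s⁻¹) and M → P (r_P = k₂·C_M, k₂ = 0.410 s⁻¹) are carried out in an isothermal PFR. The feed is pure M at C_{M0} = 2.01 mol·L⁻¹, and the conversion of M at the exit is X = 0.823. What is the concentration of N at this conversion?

0.799 mol·L⁻¹

C_M = C_{M0}(1−X) = 0.3558 mol·L⁻¹.
Along a PFR/batch, dC_P/dC_M = −r_P/(r_N+r_P) = −k₂/(k₂+k₁·C_M).
Integrating from C_{M0} to C_M: C_P = (0.410/0.354)·ln[(0.410+0.354·2.01)/(0.410+0.354·0.356)] = 1.158·ln(1.122/0.5359) = 0.8552 mol·L⁻¹.
Then C_N = (C_{M0}−C_M) − C_P = 1.654 − 0.8552 = 0.7990 mol·L⁻¹.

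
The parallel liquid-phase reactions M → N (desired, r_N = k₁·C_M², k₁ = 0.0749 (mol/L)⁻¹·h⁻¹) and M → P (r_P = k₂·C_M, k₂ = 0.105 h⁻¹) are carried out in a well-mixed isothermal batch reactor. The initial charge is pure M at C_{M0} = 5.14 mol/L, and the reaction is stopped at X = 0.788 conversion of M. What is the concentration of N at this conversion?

2.70 mol/L

C_M = C_{M0}(1−X) = 1.090 mol/L.
Along a PFR/batch, dC_P/dC_M = −r_P/(r_N+r_P) = −k₂/(k₂+k₁·C_M).
Integrating from C_{M0} to C_M: C_P = (0.105/0.0749)·ln[(0.105+0.0749·5.14)/(0.105+0.0749·1.09)] = 1.402·ln(0.4900/0.1866) = 1.353 mol/L.
Then C_N = (C_{M0}−C_M) − C_P = 4.050 − 1.353 = 2.697 mol/L.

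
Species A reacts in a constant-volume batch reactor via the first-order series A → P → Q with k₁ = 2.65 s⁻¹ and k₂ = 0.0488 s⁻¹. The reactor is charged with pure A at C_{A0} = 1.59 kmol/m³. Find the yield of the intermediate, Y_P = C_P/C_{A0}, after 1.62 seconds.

0.927

For first-order series with pure A initially, C_P(t) = k₁C_{A0}/(k₂−k₁)·(e^(−k₁t) − e^(−k₂t)).
e^(−k₁t) = e^(−2.65×1.62) = e^(−4.293) = 0.01366; e^(−k₂t) = e^(−0.07906) = 0.9240.
C_P = 2.65×1.59/(0.0488−2.65) × (0.01366−0.9240) = (-1.620)×(-0.9103) = 1.475 kmol/m³.
Y_P = C_P/C_{A0} = 1.475/1.59 = 0.927.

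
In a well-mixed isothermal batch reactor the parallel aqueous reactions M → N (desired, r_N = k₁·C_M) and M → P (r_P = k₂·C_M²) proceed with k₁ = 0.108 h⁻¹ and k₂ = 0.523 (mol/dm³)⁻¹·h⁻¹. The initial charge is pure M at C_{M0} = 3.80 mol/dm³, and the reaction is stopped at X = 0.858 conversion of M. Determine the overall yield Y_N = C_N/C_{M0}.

0.0913

C_M = C_{M0}(1−X) = 0.5396 mol/dm³.
Along a PFR/batch, dC_N/dC_M = −r_N/(r_N+r_P) = −k₁/(k₁+k₂·C_M).
Integrating from C_{M0} to C_M: C_N = (0.108/0.523)·ln[(0.108+0.523·3.80)/(0.108+0.523·0.540)] = 0.2065·ln(2.095/0.3902) = 0.3471 mol/dm³.
Y_N = C_N/C_{M0} = 0.3471/3.80 = 0.0913.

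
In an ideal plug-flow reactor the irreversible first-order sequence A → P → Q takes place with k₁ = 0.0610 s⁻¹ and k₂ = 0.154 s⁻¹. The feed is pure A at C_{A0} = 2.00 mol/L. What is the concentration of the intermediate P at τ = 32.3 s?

0.174 mol/L

The intermediate concentration in a first-order A→B→C sequence is C_P = k₁C_{A0}(e^(−k₁τ) − e^(−k₂τ))/(k₂−k₁).
e^(−k₁τ) = e^(−0.0610×32.3) = e^(−1.970) = 0.1394; e^(−k₂τ) = e^(−4.974) = 0.006914.
C_P = 0.0610×2.00/(0.154−0.0610) × (0.1394−0.006914) = 1.312×0.1325 = 0.1738 mol/L.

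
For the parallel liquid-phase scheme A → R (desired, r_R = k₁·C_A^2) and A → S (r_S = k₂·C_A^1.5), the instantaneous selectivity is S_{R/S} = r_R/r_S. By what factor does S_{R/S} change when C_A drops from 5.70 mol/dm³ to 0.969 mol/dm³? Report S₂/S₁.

0.412

S_{R/S} = (k₁/k₂)·C_A^0.5, so S₂/S₁ = (C_{A,2}/C_{A,1})^0.5.
= (0.969/5.70)^0.5 = (0.1700)^0.5 = 0.412.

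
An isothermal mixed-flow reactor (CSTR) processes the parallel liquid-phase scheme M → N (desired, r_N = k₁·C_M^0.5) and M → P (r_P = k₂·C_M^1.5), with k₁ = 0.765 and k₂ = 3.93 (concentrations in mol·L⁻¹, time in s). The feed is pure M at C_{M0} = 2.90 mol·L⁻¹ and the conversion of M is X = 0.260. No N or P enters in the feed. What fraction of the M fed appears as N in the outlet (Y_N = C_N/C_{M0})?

Exit C_M = C_{M0}(1−X) = 2.90×0.740 = 2.146 mol·L⁻¹.
In a CSTR the entire volume is at exit conditions, so r_N = 0.765×2.146^0.5 = 1.121 and r_P = 3.93×2.146^1.5 = 12.35.
Fraction of consumed M going to N: r_N/(r_N+r_P) = 0.08316.
C_N = 0.08316·C_{M0}·X = 0.08316×2.90×0.260 = 0.0627 mol·L⁻¹; Y_N = C_N/C_{M0} = 0.0216.

0.0216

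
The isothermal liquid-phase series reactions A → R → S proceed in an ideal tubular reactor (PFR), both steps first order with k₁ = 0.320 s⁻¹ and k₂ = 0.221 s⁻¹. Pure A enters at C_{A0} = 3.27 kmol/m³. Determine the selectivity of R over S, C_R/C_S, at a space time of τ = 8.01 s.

The intermediate concentration in a first-order A→B→C sequence is C_R = k₁C_{A0}(e^(−k₁τ) − e^(−k₂τ))/(k₂−k₁).
e^(−k₁τ) = e^(−0.320×8.01) = e^(−2.563) = 0.07706; e^(−k₂τ) = e^(−1.770) = 0.1703.
C_R = 0.320×3.27/(0.221−0.320) × (0.07706−0.1703) = (-10.57)×(-0.09324) = 0.9855 kmol/m³.
C_A = C_{A0}e^(−k₁τ) = 0.2520 kmol/m³, so C_S = C_{A0}−C_A−C_R = 2.033 kmol/m³; C_R/C_S = 0.485.

0.485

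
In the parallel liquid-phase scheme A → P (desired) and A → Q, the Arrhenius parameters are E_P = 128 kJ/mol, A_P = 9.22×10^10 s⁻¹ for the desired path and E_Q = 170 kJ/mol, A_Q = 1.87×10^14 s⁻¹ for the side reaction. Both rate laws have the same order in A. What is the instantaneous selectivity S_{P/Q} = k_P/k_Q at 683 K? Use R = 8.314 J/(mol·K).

0.804

Since both paths have the same order in A, the concentration cancels and S_{P/Q} = k_P/k_Q = (A_P/A_Q)·exp[(E_Q−E_P)/(RT)].
(E_Q−E_P)/(RT) = (170−128)×10³/(8.314×683) = 42000/5678 = 7.396.
k_P/k_Q = (9.22×10^10/1.87×10^14)·exp(7.396) = 4.930×10^-4 × 1630 = 0.804.
Since E_P < E_Q, lowering the temperature improves selectivity toward P.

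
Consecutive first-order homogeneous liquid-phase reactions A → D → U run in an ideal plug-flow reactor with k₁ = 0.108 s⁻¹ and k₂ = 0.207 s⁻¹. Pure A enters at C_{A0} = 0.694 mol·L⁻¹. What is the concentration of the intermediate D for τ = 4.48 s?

0.167 mol·L⁻¹

For first-order series with pure A initially, C_D(τ) = k₁C_{A0}/(k₂−k₁)·(e^(−k₁τ) − e^(−k₂τ)).
e^(−k₁τ) = e^(−0.108×4.48) = e^(−0.4838) = 0.6164; e^(−k₂τ) = e^(−0.9274) = 0.3956.
C_D = 0.108×0.694/(0.207−0.108) × (0.6164−0.3956) = 0.7571×0.2208 = 0.1672 mol·L⁻¹.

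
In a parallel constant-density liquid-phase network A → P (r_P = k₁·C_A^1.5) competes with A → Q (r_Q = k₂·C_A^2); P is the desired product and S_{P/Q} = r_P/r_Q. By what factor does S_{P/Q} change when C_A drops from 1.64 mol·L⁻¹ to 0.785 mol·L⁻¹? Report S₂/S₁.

1.45

S_{P/Q} = (k₁/k₂)·C_A^-0.5, so S₂/S₁ = (C_{A,2}/C_{A,1})^-0.5.
= (0.785/1.64)^(-0.5) = (0.4787)^(-0.5) = 1.45.
Selectivity toward P rises as C_A falls — low-concentration operation is favoured.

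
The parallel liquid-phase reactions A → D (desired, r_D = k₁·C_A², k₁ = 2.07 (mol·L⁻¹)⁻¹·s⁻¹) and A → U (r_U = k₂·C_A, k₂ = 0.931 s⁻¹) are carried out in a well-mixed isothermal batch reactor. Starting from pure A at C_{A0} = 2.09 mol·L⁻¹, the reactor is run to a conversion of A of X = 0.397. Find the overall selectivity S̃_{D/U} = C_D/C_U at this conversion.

3.66

C_A = C_{A0}(1−X) = 1.260 mol·L⁻¹.
Along a PFR/batch, dC_U/dC_A = −r_U/(r_D+r_U) = −k₂/(k₂+k₁·C_A).
Integrating from C_{A0} to C_A: C_U = (0.931/2.07)·ln[(0.931+2.07·2.09)/(0.931+2.07·1.26)] = 0.4498·ln(5.257/3.540) = 0.1779 mol·L⁻¹.
Then C_D = (C_{A0}−C_A) − C_U = 0.8297 − 0.1779 = 0.6518 mol·L⁻¹.
S̃_{D/U} = C_D/C_U = 0.6518/0.1779 = 3.66.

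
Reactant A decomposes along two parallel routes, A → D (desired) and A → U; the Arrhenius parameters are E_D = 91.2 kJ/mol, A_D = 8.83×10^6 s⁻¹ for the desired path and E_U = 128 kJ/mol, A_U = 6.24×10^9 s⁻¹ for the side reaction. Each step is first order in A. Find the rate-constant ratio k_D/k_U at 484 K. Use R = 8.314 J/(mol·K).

With equal orders, S_{D/U} = k_D/k_U = (A_D/A_U)·exp[(E_U−E_D)/(RT)].
(E_U−E_D)/(RT) = (128−91.2)×10³/(8.314×484) = 36800/4024 = 9.145.
k_D/k_U = (8.83×10^6/6.24×10^9)·exp(9.145) = 0.001415 × 9369 = 13.3.
Since E_D < E_U, lowering the temperature improves selectivity toward D.

13.3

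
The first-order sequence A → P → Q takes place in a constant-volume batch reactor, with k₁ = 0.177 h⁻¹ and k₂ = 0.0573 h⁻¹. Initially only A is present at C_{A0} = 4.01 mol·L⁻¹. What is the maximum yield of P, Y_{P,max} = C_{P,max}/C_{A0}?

0.583

For a first-order series the maximum intermediate yield is C_{P,max}/C_{A0} = (k₁/k₂)^[k₂/(k₂−k₁)].
= (0.177/0.0573)^(0.0573/(0.0573−0.177)) = (3.089)^(-0.4787) = 0.5828.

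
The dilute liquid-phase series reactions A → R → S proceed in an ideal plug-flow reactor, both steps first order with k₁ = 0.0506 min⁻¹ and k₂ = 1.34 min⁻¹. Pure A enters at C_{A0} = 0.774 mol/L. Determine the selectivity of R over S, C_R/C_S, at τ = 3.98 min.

0.212

The intermediate concentration in a first-order A→B→C sequence is C_R = k₁C_{A0}(e^(−k₁τ) − e^(−k₂τ))/(k₂−k₁).
e^(−k₁τ) = e^(−0.0506×3.98) = e^(−0.2014) = 0.8176; e^(−k₂τ) = e^(−5.333) = 0.004829.
C_R = 0.0506×0.774/(1.34−0.0506) × (0.8176−0.004829) = 0.03037×0.8128 = 0.02469 mol/L.
C_A = C_{A0}e^(−k₁τ) = 0.6328 mol/L, so C_S = C_{A0}−C_A−C_R = 0.1165 mol/L; C_R/C_S = 0.212.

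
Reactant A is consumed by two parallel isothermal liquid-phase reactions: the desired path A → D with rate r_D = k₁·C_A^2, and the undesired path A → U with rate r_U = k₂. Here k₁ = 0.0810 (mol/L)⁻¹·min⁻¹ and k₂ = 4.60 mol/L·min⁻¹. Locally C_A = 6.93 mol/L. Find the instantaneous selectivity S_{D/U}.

S_{D/U} = r_D/r_U = (k₁·C_A^2)/(k₂) = (k₁/k₂)·C_A^2.
= (0.0810×6.930^2) / (4.60) = 3.890/4.600 = 0.846.

0.846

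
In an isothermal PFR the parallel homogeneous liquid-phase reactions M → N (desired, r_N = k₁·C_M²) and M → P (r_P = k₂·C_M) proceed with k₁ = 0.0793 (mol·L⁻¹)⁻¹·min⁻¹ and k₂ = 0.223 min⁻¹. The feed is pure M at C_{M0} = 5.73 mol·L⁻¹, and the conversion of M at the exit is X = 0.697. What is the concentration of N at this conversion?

2.22 mol·L⁻¹

C_M = C_{M0}(1−X) = 1.736 mol·L⁻¹.
Along a PFR/batch, dC_P/dC_M = −r_P/(r_N+r_P) = −k₂/(k₂+k₁·C_M).
Integrating from C_{M0} to C_M: C_P = (0.223/0.0793)·ln[(0.223+0.0793·5.73)/(0.223+0.0793·1.74)] = 2.812·ln(0.6774/0.3607) = 1.772 mol·L⁻¹.
Then C_N = (C_{M0}−C_M) − C_P = 3.994 − 1.772 = 2.221 mol·L⁻¹.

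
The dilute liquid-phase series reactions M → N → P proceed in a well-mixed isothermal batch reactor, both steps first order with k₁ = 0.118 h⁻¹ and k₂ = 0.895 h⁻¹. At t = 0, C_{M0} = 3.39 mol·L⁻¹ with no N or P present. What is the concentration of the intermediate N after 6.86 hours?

0.228 mol·L⁻¹

For first-order series with pure M initially, C_N(t) = k₁C_{M0}/(k₂−k₁)·(e^(−k₁t) − e^(−k₂t)).
e^(−k₁t) = e^(−0.118×6.86) = e^(−0.8095) = 0.4451; e^(−k₂t) = e^(−6.140) = 0.002156.
C_N = 0.118×3.39/(0.895−0.118) × (0.4451−0.002156) = 0.5148×0.4429 = 0.2280 mol·L⁻¹.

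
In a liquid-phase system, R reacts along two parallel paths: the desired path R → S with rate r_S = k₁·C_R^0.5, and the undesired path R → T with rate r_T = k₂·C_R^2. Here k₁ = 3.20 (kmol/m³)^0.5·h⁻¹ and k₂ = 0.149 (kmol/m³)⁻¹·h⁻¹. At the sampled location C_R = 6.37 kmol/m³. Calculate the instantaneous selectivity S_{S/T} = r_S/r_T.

S_{S/T} = r_S/r_T = (k₁·C_R^0.5)/(k₂·C_R^2) = (k₁/k₂)·C_R^-1.5.
= (3.20×6.370^0.5) / (0.149×6.370^2) = 8.076/6.046 = 1.34.

1.34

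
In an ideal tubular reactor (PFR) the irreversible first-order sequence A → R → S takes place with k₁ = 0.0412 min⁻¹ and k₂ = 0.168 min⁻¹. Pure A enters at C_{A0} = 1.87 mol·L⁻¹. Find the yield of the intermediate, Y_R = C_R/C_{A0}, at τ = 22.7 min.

0.120

For first-order series with pure A initially, C_R(τ) = k₁C_{A0}/(k₂−k₁)·(e^(−k₁τ) − e^(−k₂τ)).
e^(−k₁τ) = e^(−0.0412×22.7) = e^(−0.9352) = 0.3925; e^(−k₂τ) = e^(−3.814) = 0.02207.
C_R = 0.0412×1.87/(0.168−0.0412) × (0.3925−0.02207) = 0.6076×0.3704 = 0.2251 mol·L⁻¹.
Y_R = C_R/C_{A0} = 0.2251/1.87 = 0.120.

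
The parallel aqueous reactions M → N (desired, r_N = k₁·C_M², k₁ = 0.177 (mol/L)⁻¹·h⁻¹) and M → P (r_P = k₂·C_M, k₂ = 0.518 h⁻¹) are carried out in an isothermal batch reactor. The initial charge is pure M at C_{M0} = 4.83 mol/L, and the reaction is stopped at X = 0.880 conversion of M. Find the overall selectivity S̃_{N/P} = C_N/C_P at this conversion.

C_M = C_{M0}(1−X) = 0.5796 mol/L.
Along a PFR/batch, dC_P/dC_M = −r_P/(r_N+r_P) = −k₂/(k₂+k₁·C_M).
Integrating from C_{M0} to C_M: C_P = (0.518/0.177)·ln[(0.518+0.177·4.83)/(0.518+0.177·0.580)] = 2.927·ln(1.373/0.6206) = 2.324 mol/L.
Then C_N = (C_{M0}−C_M) − C_P = 4.250 − 2.324 = 1.927 mol/L.
S̃_{N/P} = C_N/C_P = 1.927/2.324 = 0.829.

0.829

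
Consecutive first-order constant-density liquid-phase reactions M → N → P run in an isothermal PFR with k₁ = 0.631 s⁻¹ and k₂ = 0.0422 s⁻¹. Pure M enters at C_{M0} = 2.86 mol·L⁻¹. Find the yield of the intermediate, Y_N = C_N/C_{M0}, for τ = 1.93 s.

0.671

For first-order series with pure M initially, C_N(τ) = k₁C_{M0}/(k₂−k₁)·(e^(−k₁τ) − e^(−k₂τ)).
e^(−k₁τ) = e^(−0.631×1.93) = e^(−1.218) = 0.2959; e^(−k₂τ) = e^(−0.08145) = 0.9218.
C_N = 0.631×2.86/(0.0422−0.631) × (0.2959−0.9218) = (-3.065)×(-0.6259) = 1.918 mol·L⁻¹.
Y_N = C_N/C_{M0} = 1.918/2.86 = 0.671.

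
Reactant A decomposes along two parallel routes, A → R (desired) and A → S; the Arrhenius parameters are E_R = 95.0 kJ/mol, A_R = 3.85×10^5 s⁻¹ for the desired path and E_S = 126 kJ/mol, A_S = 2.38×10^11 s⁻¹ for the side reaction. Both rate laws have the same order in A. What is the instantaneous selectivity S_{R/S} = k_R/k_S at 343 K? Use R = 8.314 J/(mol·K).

0.0851

With equal orders, S_{R/S} = k_R/k_S = (A_R/A_S)·exp[(E_S−E_R)/(RT)].
(E_S−E_R)/(RT) = (126−95.0)×10³/(8.314×343) = 31000/2852 = 10.87.
k_R/k_S = (3.85×10^5/2.38×10^11)·exp(10.87) = 1.618×10^-6 × 52612 = 0.0851.
Since E_R < E_S, lowering the temperature improves selectivity toward R.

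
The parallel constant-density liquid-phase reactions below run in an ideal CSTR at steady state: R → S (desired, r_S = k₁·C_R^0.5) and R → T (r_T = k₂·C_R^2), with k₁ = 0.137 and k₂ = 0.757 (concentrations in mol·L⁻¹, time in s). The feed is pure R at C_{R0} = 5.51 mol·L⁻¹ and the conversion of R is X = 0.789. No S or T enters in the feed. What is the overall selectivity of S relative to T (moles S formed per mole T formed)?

Exit C_R = C_{R0}(1−X) = 5.51×0.211 = 1.163 mol·L⁻¹.
A CSTR operates uniformly at the exit composition, giving r_S = 0.1477 and r_T = 1.023 (each k·C_R^n at C_R = 1.163).
Overall selectivity = C_S/C_T = r_Sτ/(r_Tτ) = r_S/r_T = 0.144.

0.144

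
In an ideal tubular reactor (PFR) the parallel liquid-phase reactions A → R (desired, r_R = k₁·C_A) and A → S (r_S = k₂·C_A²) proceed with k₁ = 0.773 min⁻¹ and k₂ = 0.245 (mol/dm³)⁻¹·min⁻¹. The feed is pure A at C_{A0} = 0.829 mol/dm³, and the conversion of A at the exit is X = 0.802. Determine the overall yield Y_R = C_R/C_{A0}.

C_A = C_{A0}(1−X) = 0.1641 mol/dm³.
Along a PFR/batch, dC_R/dC_A = −r_R/(r_R+r_S) = −k₁/(k₁+k₂·C_A).
Integrating from C_{A0} to C_A: C_R = (0.773/0.245)·ln[(0.773+0.245·0.829)/(0.773+0.245·0.164)] = 3.155·ln(0.9761/0.8132) = 0.5760 mol/dm³.
Y_R = C_R/C_{A0} = 0.5760/0.829 = 0.695.

0.695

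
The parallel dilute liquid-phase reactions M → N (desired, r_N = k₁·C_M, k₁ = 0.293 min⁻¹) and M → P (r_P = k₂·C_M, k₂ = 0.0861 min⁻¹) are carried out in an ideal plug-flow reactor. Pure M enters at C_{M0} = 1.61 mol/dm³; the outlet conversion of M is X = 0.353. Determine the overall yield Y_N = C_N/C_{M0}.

0.273

C_M = C_{M0}(1−X) = 1.042 mol/dm³.
Both paths are first order in M, so the instantaneous fraction to N is constant: dC_N/d(−C_M) = k₁/(k₁+k₂) = 0.7729.
C_N = 0.7729·(C_{M0}−C_M) = 0.7729×0.5683 = 0.439 mol/dm³.
Y_N = C_N/C_{M0} = 0.4393/1.61 = 0.273.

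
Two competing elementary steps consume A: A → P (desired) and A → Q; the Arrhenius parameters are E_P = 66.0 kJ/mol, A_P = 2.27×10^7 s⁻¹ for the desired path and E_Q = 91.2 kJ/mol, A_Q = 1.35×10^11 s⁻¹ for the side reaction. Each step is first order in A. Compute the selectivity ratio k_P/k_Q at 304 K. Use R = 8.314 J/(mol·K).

3.60

With equal orders, S_{P/Q} = k_P/k_Q = (A_P/A_Q)·exp[(E_Q−E_P)/(RT)].
(E_Q−E_P)/(RT) = (91.2−66.0)×10³/(8.314×304) = 25200/2527 = 9.970.
k_P/k_Q = (2.27×10^7/1.35×10^11)·exp(9.970) = 1.681×10^-4 × 21386 = 3.60.
Since E_P < E_Q, lowering the temperature improves selectivity toward P.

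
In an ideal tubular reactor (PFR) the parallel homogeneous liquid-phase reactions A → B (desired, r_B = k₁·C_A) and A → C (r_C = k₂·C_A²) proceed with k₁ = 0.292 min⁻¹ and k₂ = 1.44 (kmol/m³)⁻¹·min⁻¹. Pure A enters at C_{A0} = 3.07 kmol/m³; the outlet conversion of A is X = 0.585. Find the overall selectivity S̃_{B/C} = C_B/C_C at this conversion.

0.0987

C_A = C_{A0}(1−X) = 1.274 kmol/m³.
Along a PFR/batch, dC_B/dC_A = −r_B/(r_B+r_C) = −k₁/(k₁+k₂·C_A).
Integrating from C_{A0} to C_A: C_B = (0.292/1.44)·ln[(0.292+1.44·3.07)/(0.292+1.44·1.27)] = 0.2028·ln(4.713/2.127) = 0.1614 kmol/m³.
C_C = (C_{A0}−C_A)−C_B = 1.635 kmol/m³; S̃_{B/C} = 0.1614/1.635 = 0.0987.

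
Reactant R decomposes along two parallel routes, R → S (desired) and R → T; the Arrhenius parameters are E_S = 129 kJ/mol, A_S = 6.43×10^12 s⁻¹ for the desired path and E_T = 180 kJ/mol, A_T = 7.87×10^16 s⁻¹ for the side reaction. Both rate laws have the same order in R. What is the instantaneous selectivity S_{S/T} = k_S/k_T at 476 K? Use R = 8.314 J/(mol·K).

32.3

Since both paths have the same order in R, the concentration cancels and S_{S/T} = k_S/k_T = (A_S/A_T)·exp[(E_T−E_S)/(RT)].
(E_T−E_S)/(RT) = (180−129)×10³/(8.314×476) = 51000/3957 = 12.89.
k_S/k_T = (6.43×10^12/7.87×10^16)·exp(12.89) = 8.170×10^-5 × 3.952×10^5 = 32.3.
Since E_S < E_T, lowering the temperature improves selectivity toward S.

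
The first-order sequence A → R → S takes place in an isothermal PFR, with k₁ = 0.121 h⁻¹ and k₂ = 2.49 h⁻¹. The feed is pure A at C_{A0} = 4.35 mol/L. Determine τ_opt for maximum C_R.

1.28 h

For first-order series the maximum of C_R occurs at τ_opt = ln(k₂/k₁)/(k₂−k₁).
= ln(2.49/0.121)/(2.49−0.121) = ln(20.58)/2.369 = 3.024/2.369 = 1.28 h.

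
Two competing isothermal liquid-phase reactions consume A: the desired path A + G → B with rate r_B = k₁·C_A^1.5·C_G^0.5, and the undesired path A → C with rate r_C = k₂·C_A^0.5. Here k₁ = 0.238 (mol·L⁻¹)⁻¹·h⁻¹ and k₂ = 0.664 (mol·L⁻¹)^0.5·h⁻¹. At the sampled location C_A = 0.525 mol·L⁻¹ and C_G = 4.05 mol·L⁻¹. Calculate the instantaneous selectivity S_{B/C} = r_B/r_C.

0.379

S_{B/C} = r_B/r_C = (k₁·C_A^1.5·C_G^0.5)/(k₂·C_A^0.5) = (k₁/k₂)·C_A·C_G^0.5.
= (0.238×0.5250^1.5×4.050^0.5) / (0.664×0.5250^0.5) = 0.1822/0.4811 = 0.379.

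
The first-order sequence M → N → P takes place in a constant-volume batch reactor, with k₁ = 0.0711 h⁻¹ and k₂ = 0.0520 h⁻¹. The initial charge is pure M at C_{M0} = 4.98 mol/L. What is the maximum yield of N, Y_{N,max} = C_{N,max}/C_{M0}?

0.427

At the optimum, C_{N,max}/C_{M0} = (k₁/k₂)^[k₂/(k₂−k₁)].
= (0.0711/0.0520)^(0.0520/(0.0520−0.0711)) = (1.367)^(-2.723) = 0.4267.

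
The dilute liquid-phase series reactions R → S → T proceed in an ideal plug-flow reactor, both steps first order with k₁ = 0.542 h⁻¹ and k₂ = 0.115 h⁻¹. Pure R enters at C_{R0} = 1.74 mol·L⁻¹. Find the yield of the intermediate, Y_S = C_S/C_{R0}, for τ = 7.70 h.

0.504

Solving the coupled first-order balances gives C_S(τ) = [k₁/(k₂−k₁)]·C_{R0}·(e^(−k₁τ) − e^(−k₂τ)).
e^(−k₁τ) = e^(−0.542×7.70) = e^(−4.173) = 0.01540; e^(−k₂τ) = e^(−0.8855) = 0.4125.
C_S = 0.542×1.74/(0.115−0.542) × (0.01540−0.4125) = (-2.209)×(-0.3971) = 0.8771 mol·L⁻¹.
Y_S = C_S/C_{R0} = 0.8771/1.74 = 0.504.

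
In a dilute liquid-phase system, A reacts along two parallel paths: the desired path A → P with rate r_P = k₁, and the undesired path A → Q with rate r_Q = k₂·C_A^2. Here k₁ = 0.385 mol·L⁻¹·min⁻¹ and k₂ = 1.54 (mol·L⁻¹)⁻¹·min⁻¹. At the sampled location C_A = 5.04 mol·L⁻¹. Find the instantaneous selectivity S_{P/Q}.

0.00984

S_{P/Q} = r_P/r_Q = (k₁)/(k₂·C_A^2) = (k₁/k₂)·C_A^-2.
= (0.385) / (1.54×5.040^2) = 0.3850/39.12 = 0.00984.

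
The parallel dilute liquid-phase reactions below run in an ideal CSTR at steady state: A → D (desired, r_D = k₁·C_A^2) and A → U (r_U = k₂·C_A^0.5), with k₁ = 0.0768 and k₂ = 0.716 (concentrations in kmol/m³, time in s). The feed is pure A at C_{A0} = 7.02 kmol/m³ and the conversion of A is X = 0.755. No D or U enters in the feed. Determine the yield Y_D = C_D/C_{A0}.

0.147

Exit C_A = C_{A0}(1−X) = 7.02×0.245 = 1.720 kmol/m³.
A CSTR operates uniformly at the exit composition, giving r_D = 0.2272 and r_U = 0.9390 (each k·C_A^n at C_A = 1.720).
Fraction of consumed A going to D: r_D/(r_D+r_U) = 0.1948.
C_D = 0.1948·C_{A0}·X = 0.1948×7.02×0.755 = 1.03 kmol/m³; Y_D = C_D/C_{A0} = 0.147.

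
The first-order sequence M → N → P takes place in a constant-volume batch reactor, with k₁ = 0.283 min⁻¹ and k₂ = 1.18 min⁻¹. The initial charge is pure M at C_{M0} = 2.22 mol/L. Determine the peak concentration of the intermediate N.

0.339 mol/L

At the optimum, C_{N,max}/C_{M0} = (k₁/k₂)^[k₂/(k₂−k₁)].
= (0.283/1.18)^(1.18/(1.18−0.283)) = (0.2398)^(1.315) = 0.1529.
C_{N,max} = 0.1529×2.22 = 0.339 mol/L.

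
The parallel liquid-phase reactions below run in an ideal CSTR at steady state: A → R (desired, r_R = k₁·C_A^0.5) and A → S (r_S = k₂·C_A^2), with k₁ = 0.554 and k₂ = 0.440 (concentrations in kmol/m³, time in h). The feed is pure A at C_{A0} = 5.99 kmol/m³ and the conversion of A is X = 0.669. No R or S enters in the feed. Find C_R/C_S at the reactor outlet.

0.451

Exit C_A = C_{A0}(1−X) = 5.99×0.331 = 1.983 kmol/m³.
Rates in a CSTR are evaluated at the outlet concentration: r_R = 0.554×1.983^0.5 = 0.7801, r_S = 0.440×1.983^2 = 1.730.
Overall selectivity = C_R/C_S = r_Rτ/(r_Sτ) = r_R/r_S = 0.451.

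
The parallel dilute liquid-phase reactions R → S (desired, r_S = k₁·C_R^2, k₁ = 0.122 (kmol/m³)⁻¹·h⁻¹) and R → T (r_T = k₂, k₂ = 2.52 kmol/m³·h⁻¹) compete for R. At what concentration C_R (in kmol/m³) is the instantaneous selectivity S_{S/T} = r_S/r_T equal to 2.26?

S_{S/T} = (k₁/k₂)·C_R^2 ⇒ C_R = (S·k₂/k₁)^(0.5).
= (2.26×2.52/0.122)^(0.5) = (46.68)^(0.5) = 6.83 kmol/m³.

6.83 kmol/m³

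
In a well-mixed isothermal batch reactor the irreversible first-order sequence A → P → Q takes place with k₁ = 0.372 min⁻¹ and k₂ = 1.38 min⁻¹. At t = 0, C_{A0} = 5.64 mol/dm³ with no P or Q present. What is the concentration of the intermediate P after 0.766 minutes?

Solving the coupled first-order balances gives C_P(t) = [k₁/(k₂−k₁)]·C_{A0}·(e^(−k₁t) − e^(−k₂t)).
e^(−k₁t) = e^(−0.372×0.766) = e^(−0.2850) = 0.7521; e^(−k₂t) = e^(−1.057) = 0.3475.
C_P = 0.372×5.64/(1.38−0.372) × (0.7521−0.3475) = 2.081×0.4046 = 0.8421 mol/dm³.

0.842 mol/dm³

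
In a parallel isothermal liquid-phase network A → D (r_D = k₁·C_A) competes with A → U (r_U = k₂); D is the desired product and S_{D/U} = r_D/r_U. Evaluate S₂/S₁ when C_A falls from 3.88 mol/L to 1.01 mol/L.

S_{D/U} = (k₁/k₂)·C_A, so S₂/S₁ = (C_{A,2}/C_{A,1}).
= 1.01/3.88 = 0.260.
Selectivity toward D falls as C_A falls — high-concentration operation is favoured.

0.260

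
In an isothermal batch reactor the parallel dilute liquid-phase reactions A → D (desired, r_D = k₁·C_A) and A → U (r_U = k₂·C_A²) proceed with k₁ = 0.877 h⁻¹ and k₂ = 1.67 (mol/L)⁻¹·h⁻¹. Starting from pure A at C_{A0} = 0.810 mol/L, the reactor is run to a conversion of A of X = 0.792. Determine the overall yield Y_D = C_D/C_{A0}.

C_A = C_{A0}(1−X) = 0.1685 mol/L.
Along a PFR/batch, dC_D/dC_A = −r_D/(r_D+r_U) = −k₁/(k₁+k₂·C_A).
Integrating from C_{A0} to C_A: C_D = (0.877/1.67)·ln[(0.877+1.67·0.810)/(0.877+1.67·0.168)] = 0.5251·ln(2.230/1.158) = 0.3439 mol/L.
Y_D = C_D/C_{A0} = 0.3439/0.810 = 0.425.

0.425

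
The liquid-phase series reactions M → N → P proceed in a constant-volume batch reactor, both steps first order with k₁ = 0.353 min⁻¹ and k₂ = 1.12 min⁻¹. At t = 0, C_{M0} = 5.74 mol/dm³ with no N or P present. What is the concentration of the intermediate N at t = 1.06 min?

The intermediate concentration in a first-order A→B→C sequence is C_N = k₁C_{M0}(e^(−k₁t) − e^(−k₂t))/(k₂−k₁).
e^(−k₁t) = e^(−0.353×1.06) = e^(−0.3742) = 0.6879; e^(−k₂t) = e^(−1.187) = 0.3051.
C_N = 0.353×5.74/(1.12−0.353) × (0.6879−0.3051) = 2.642×0.3828 = 1.011 mol/dm³.

1.01 mol/dm³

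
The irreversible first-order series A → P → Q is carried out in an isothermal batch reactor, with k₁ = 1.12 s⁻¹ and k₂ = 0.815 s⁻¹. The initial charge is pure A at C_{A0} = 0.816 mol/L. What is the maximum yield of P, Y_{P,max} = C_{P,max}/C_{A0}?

0.428

At the optimum, C_{P,max}/C_{A0} = (k₁/k₂)^[k₂/(k₂−k₁)].
= (1.12/0.815)^(0.815/(0.815−1.12)) = (1.374)^(-2.672) = 0.4276.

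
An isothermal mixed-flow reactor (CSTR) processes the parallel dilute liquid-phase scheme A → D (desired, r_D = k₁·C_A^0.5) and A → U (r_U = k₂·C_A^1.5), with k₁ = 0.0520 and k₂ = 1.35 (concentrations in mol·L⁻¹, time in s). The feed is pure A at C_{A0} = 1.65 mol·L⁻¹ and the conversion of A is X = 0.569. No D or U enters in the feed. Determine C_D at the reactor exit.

0.0482 mol·L⁻¹

Exit C_A = C_{A0}(1−X) = 1.65×0.431 = 0.7112 mol·L⁻¹.
In a CSTR the entire volume is at exit conditions, so r_D = 0.0520×0.7112^0.5 = 0.04385 and r_U = 1.35×0.7112^1.5 = 0.8096.
Fraction of consumed A going to D: r_D/(r_D+r_U) = 0.05138.
C_D = 0.05138·C_{A0}·X = 0.05138×1.65×0.569 = 0.0482 mol·L⁻¹.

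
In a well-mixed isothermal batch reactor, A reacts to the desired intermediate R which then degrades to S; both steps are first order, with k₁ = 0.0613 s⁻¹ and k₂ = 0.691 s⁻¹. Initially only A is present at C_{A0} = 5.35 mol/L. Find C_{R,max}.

For a first-order series the maximum intermediate yield is C_{R,max}/C_{A0} = (k₁/k₂)^[k₂/(k₂−k₁)].
= (0.0613/0.691)^(0.691/(0.691−0.0613)) = (0.08871)^(1.097) = 0.07008.
C_{R,max} = 0.07008×5.35 = 0.375 mol/L.

0.375 mol/L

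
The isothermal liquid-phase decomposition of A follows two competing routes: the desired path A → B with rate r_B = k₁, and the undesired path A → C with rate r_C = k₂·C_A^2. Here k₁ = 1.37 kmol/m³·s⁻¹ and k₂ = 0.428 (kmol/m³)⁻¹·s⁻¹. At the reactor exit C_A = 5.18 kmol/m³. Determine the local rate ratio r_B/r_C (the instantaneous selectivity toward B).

S_{B/C} = r_B/r_C = (k₁)/(k₂·C_A^2) = (k₁/k₂)·C_A^-2.
= (1.37) / (0.428×5.180^2) = 1.370/11.48 = 0.119.

0.119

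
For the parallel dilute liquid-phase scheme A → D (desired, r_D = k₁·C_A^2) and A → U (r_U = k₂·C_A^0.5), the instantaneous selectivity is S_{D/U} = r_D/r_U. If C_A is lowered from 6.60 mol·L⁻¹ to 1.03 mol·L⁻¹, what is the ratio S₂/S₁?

S_{D/U} = (k₁/k₂)·C_A^1.5, so S₂/S₁ = (C_{A,2}/C_{A,1})^1.5.
= (1.03/6.60)^1.5 = (0.1561)^1.5 = 0.0617.
Selectivity toward D falls as C_A falls — high-concentration operation is favoured.

0.0617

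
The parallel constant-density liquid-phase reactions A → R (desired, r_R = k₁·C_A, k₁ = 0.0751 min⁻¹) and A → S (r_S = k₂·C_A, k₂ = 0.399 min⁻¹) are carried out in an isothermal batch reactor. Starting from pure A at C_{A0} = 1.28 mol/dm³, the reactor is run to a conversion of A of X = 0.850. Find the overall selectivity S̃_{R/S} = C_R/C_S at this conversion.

0.188

C_A = C_{A0}(1−X) = 0.1920 mol/dm³.
Both paths are first order in A, so the instantaneous fraction to R is constant: dC_R/d(−C_A) = k₁/(k₁+k₂) = 0.1584.
C_R = 0.1584·(C_{A0}−C_A) = 0.1584×1.088 = 0.172 mol/dm³.
C_S = (C_{A0}−C_A)−C_R = 0.9157 mol/dm³; S̃_{R/S} = 0.1723/0.9157 = 0.188.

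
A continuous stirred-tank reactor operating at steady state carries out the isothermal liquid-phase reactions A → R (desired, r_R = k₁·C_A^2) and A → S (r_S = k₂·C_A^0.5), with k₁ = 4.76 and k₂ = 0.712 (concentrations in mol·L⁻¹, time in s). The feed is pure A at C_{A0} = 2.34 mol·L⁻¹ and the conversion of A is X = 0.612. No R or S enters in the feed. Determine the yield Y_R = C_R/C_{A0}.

Exit C_A = C_{A0}(1−X) = 2.34×0.388 = 0.9079 mol·L⁻¹.
In a CSTR the entire volume is at exit conditions, so r_R = 4.76×0.9079^2 = 3.924 and r_S = 0.712×0.9079^0.5 = 0.6784.
Fraction of consumed A going to R: r_R/(r_R+r_S) = 0.8526.
C_R = 0.8526·C_{A0}·X = 0.8526×2.34×0.612 = 1.22 mol·L⁻¹; Y_R = C_R/C_{A0} = 0.522.

0.522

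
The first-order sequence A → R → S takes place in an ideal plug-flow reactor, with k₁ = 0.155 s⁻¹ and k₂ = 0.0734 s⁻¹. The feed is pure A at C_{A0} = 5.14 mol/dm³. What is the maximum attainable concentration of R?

At the optimum, C_{R,max}/C_{A0} = (k₁/k₂)^[k₂/(k₂−k₁)].
= (0.155/0.0734)^(0.0734/(0.0734−0.155)) = (2.112)^(-0.8995) = 0.5105.
C_{R,max} = 0.5105×5.14 = 2.62 mol/dm³.

2.62 mol/dm³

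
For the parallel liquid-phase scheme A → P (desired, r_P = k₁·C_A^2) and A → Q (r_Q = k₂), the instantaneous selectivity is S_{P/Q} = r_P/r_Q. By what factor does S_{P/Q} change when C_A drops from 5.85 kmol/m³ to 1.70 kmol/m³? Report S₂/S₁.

S_{P/Q} = (k₁/k₂)·C_A^2, so S₂/S₁ = (C_{A,2}/C_{A,1})^2.
= (1.70/5.85)^2 = (0.2906)^2 = 0.0844.
Selectivity toward P falls as C_A falls — high-concentration operation is favoured.

0.0844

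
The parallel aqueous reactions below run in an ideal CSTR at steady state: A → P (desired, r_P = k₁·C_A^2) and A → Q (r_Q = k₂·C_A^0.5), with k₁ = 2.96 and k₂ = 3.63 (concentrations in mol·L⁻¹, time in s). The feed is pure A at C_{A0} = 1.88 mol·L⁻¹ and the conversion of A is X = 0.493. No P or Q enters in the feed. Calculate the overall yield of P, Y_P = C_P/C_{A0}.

Exit C_A = C_{A0}(1−X) = 1.88×0.507 = 0.9532 mol·L⁻¹.
A CSTR operates uniformly at the exit composition, giving r_P = 2.689 and r_Q = 3.544 (each k·C_A^n at C_A = 0.9532).
Fraction of consumed A going to P: r_P/(r_P+r_Q) = 0.4314.
C_P = 0.4314·C_{A0}·X = 0.4314×1.88×0.493 = 0.400 mol·L⁻¹; Y_P = C_P/C_{A0} = 0.213.

0.213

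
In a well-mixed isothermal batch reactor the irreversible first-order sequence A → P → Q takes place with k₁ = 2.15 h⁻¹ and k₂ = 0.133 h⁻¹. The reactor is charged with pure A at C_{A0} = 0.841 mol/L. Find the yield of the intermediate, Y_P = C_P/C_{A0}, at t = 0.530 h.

0.652

For first-order series with pure A initially, C_P(t) = k₁C_{A0}/(k₂−k₁)·(e^(−k₁t) − e^(−k₂t)).
e^(−k₁t) = e^(−2.15×0.530) = e^(−1.139) = 0.3200; e^(−k₂t) = e^(−0.07049) = 0.9319.
C_P = 2.15×0.841/(0.133−2.15) × (0.3200−0.9319) = (-0.8965)×(-0.6120) = 0.5486 mol/L.
Y_P = C_P/C_{A0} = 0.5486/0.841 = 0.652.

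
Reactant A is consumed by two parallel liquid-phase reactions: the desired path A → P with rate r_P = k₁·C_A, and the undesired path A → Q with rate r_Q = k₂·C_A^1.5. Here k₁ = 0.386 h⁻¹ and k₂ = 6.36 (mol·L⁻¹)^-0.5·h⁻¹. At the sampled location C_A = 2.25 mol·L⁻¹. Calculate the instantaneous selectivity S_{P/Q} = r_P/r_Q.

0.0405

S_{P/Q} = r_P/r_Q = (k₁·C_A)/(k₂·C_A^1.5) = (k₁/k₂)·C_A^-0.5.
= (0.386×2.250) / (6.36×2.250^1.5) = 0.8685/21.46 = 0.0405.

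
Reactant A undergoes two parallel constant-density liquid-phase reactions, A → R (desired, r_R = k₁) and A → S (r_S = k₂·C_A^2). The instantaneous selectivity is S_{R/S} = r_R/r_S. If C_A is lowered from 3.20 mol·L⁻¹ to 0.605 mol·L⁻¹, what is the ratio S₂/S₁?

28.0

S_{R/S} = (k₁/k₂)·C_A^-2, so S₂/S₁ = (C_{A,2}/C_{A,1})^-2.
= (0.605/3.20)^(-2) = (0.1891)^(-2) = 28.0.
Selectivity toward R rises as C_A falls — low-concentration operation is favoured.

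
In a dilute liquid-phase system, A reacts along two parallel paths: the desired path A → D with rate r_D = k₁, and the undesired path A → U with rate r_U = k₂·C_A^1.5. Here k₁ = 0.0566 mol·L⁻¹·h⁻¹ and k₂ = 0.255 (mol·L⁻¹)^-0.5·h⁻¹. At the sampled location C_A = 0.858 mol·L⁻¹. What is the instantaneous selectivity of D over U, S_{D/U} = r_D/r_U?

0.279

S_{D/U} = r_D/r_U = (k₁)/(k₂·C_A^1.5) = (k₁/k₂)·C_A^-1.5.
= (0.0566) / (0.255×0.8580^1.5) = 0.05660/0.2027 = 0.279.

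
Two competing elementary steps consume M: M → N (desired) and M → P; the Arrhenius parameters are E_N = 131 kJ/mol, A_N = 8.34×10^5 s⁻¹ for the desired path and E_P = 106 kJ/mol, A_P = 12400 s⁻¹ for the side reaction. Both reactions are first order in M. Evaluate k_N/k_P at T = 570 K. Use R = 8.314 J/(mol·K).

Since both paths have the same order in M, the concentration cancels and S_{N/P} = k_N/k_P = (A_N/A_P)·exp[(E_P−E_N)/(RT)].
(E_P−E_N)/(RT) = (106−131)×10³/(8.314×570) = -25000/4739 = -5.275.
k_N/k_P = (8.34×10^5/12400)·exp(-5.275) = 67.26 × 0.005116 = 0.344.
Since E_N > E_P, raising the temperature improves selectivity toward N.

0.344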